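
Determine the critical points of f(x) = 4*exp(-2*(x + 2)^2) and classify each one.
f'(x) = 16*(-x - 2)*exp(-2*(x + 2)^2)

Solve f'(x) = 0:
  f'(x) = (-16*x - 32)·exp(-2*(x + 2)^2) and exp(-2*(x + 2)^2) > 0 for every x, so f'(x) = 0 ⇔ -16*x - 32 = 0.
  Factor: -16*x - 32 = -16*(x + 2) = 0.
  ⇒ x = -2

f''(x) = 16*(4*(x + 2)^2 - 1)*exp(-2*(x + 2)^2)
Second-derivative test at each critical point:
  f''(-2) = -16 < 0 → local maximum

Critical points: x = -2 (local maximum)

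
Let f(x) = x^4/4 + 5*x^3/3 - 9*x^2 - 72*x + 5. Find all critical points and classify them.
f'(x) = x^3 + 5*x^2 - 18*x - 72

Solve f'(x) = 0:
  Factor: x^3 + 5*x^2 - 18*x - 72 = (x - 4)*(x + 3)*(x + 6) = 0.
  ⇒ x = -6, -3, 4

f''(x) = 3*x^2 + 10*x - 18
Second-derivative test at each critical point:
  f''(-6) = 30 > 0 → local minimum
  f''(-3) = -21 < 0 → local maximum
  f''(4) = 70 > 0 → local minimum

Critical points: x = -6 (local minimum); x = -3 (local maximum); x = 4 (local minimum)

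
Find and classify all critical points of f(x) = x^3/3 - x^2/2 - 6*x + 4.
f'(x) = x^2 - x - 6

Solve f'(x) = 0:
  Factor: x^2 - x - 6 = (x - 3)*(x + 2) = 0.
  ⇒ x = -2, 3

f''(x) = 2*x - 1
Second-derivative test at each critical point:
  f''(-2) = -5 < 0 → local maximum
  f''(3) = 5 > 0 → local minimum

Critical points: x = -2 (local maximum); x = 3 (local minimum)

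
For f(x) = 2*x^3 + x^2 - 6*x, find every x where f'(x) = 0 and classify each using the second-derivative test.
f'(x) = 6*x^2 + 2*x - 6

Solve f'(x) = 0:
  Factor: 6*x^2 + 2*x - 6 = 2*(3*x^2 + x - 3); 3*x^2 + x - 3 = 0 has no rational roots; quadratic formula: x = (-1 ± √37)/6.
  ⇒ x = -sqrt(37)/6 - 1/6 ≈ -1.1805, -1/6 + sqrt(37)/6 ≈ 0.8471

f''(x) = 12*x + 2
Second-derivative test at each critical point:
  f''(-1.1805) = -12.1655 < 0 → local maximum
  f''(0.8471) = 12.1655 > 0 → local minimum

Critical points: x = -sqrt(37)/6 - 1/6 ≈ -1.1805 (local maximum); x = -1/6 + sqrt(37)/6 ≈ 0.8471 (local minimum)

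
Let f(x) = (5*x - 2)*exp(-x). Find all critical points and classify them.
f'(x) = (7 - 5*x)*exp(-x)

Solve f'(x) = 0:
  f'(x) = (7 - 5*x)·exp(-x) and exp(-x) > 0 for every x, so f'(x) = 0 ⇔ 7 - 5*x = 0.
  7 - 5*x = 0.
  ⇒ x = 7/5

f''(x) = (5*x - 12)*exp(-x)
Second-derivative test at each critical point:
  f''(7/5) = -1.2330 < 0 → local maximum

Critical points: x = 7/5 (local maximum)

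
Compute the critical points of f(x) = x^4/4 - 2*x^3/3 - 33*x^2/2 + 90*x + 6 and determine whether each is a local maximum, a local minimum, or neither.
f'(x) = x^3 - 2*x^2 - 33*x + 90

Solve f'(x) = 0:
  Factor: x^3 - 2*x^2 - 33*x + 90 = (x - 5)*(x - 3)*(x + 6) = 0.
  ⇒ x = -6, 3, 5

f''(x) = 3*x^2 - 4*x - 33
Second-derivative test at each critical point:
  f''(-6) = 99 > 0 → local minimum
  f''(3) = -18 < 0 → local maximum
  f''(5) = 22 > 0 → local minimum

Critical points: x = -6 (local minimum); x = 3 (local maximum); x = 5 (local minimum)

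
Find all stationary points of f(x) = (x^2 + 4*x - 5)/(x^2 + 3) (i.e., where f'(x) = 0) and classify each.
f'(x) = 4*(-x^2 + 4*x + 3)/(x^4 + 6*x^2 + 9)

Solve f'(x) = 0:
  f'(x) = -4*(x^2 - 4*x - 3)/(x^2 + 3)^2; the denominator is positive wherever f is defined, so f'(x) = 0 ⇔ -4*x^2 + 16*x + 12 = 0.
  Factor: -4*x^2 + 16*x + 12 = -4*(x^2 - 4*x - 3); x^2 - 4*x - 3 = 0 has no rational roots; quadratic formula: x = (4 ± √28)/2.
  ⇒ x = 2 - sqrt(7) ≈ -0.6458, 2 + sqrt(7) ≈ 4.6458

f''(x) = 8*(x^3 - 6*x^2 - 9*x + 6)/(x^6 + 9*x^4 + 27*x^2 + 27)
Second-derivative test at each critical point:
  f''(-0.6458) = 1.8128 > 0 → local minimum
  f''(4.6458) = -0.0350 < 0 → local maximum

Critical points: x = 2 - sqrt(7) ≈ -0.6458 (local minimum); x = 2 + sqrt(7) ≈ 4.6458 (local maximum)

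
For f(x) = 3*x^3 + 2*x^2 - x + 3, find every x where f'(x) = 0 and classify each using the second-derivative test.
f'(x) = 9*x^2 + 4*x - 1

Solve f'(x) = 0:
  9*x^2 + 4*x - 1 = 0 has no rational roots; quadratic formula: x = (-4 ± √52)/18.
  ⇒ x = -sqrt(13)/9 - 2/9 ≈ -0.6228, -2/9 + sqrt(13)/9 ≈ 0.1784

f''(x) = 18*x + 4
Second-derivative test at each critical point:
  f''(-0.6228) = -7.2111 < 0 → local maximum
  f''(0.1784) = 7.2111 > 0 → local minimum

Critical points: x = -sqrt(13)/9 - 2/9 ≈ -0.6228 (local maximum); x = -2/9 + sqrt(13)/9 ≈ 0.1784 (local minimum)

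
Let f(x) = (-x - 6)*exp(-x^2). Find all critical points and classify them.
f'(x) = (2*x*(x + 6) - 1)*exp(-x^2)

Solve f'(x) = 0:
  f'(x) = (2*x^2 + 12*x - 1)·exp(-x^2) and exp(-x^2) > 0 for every x, so f'(x) = 0 ⇔ 2*x^2 + 12*x - 1 = 0.
  2*x^2 + 12*x - 1 = 0 has no rational roots; quadratic formula: x = (-12 ± √152)/4.
  ⇒ x = -sqrt(38)/2 - 3 ≈ -6.0822, -3 + sqrt(38)/2 ≈ 0.0822

f''(x) = 2*(-2*x^2*(x + 6) + 3*x + 6)*exp(-x^2)
Second-derivative test at each critical point:
  f''(-6.0822) = -1.059e-15 < 0 → local maximum
  f''(0.0822) = 12.2458 > 0 → local minimum

Critical points: x = -sqrt(38)/2 - 3 ≈ -6.0822 (local maximum); x = -3 + sqrt(38)/2 ≈ 0.0822 (local minimum)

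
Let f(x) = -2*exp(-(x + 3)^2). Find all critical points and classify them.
f'(x) = 4*(x + 3)*exp(-(x + 3)^2)

Solve f'(x) = 0:
  f'(x) = (4*x + 12)·exp(-(x + 3)^2) and exp(-(x + 3)^2) > 0 for every x, so f'(x) = 0 ⇔ 4*x + 12 = 0.
  Factor: 4*x + 12 = 4*(x + 3) = 0.
  ⇒ x = -3

f''(x) = 4*(1 - 2*(x + 3)^2)*exp(-(x + 3)^2)
Second-derivative test at each critical point:
  f''(-3) = 4 > 0 → local minimum

Critical points: x = -3 (local minimum)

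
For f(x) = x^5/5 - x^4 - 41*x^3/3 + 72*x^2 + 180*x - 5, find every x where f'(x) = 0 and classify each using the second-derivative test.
f'(x) = x^4 - 4*x^3 - 41*x^2 + 144*x + 180

Solve f'(x) = 0:
  Factor: x^4 - 4*x^3 - 41*x^2 + 144*x + 180 = (x - 6)*(x - 5)*(x + 1)*(x + 6) = 0.
  ⇒ x = -6, -1, 5, 6

f''(x) = 4*x^3 - 12*x^2 - 82*x + 144
Second-derivative test at each critical point:
  f''(-6) = -660 < 0 → local maximum
  f''(-1) = 210 > 0 → local minimum
  f''(5) = -66 < 0 → local maximum
  f''(6) = 84 > 0 → local minimum

Critical points: x = -6 (local maximum); x = -1 (local minimum); x = 5 (local maximum); x = 6 (local minimum)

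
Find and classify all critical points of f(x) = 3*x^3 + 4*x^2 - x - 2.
f'(x) = 9*x^2 + 8*x - 1

Solve f'(x) = 0:
  Factor: 9*x^2 + 8*x - 1 = (x + 1)*(9*x - 1) = 0.
  ⇒ x = -1, 1/9

f''(x) = 18*x + 8
Second-derivative test at each critical point:
  f''(-1) = -10 < 0 → local maximum
  f''(1/9) = 10 > 0 → local minimum

Critical points: x = -1 (local maximum); x = 1/9 (local minimum)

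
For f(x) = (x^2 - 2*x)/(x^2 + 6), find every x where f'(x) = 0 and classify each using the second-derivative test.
f'(x) = 2*(x^2 + 6*x - 6)/(x^4 + 12*x^2 + 36)

Solve f'(x) = 0:
  f'(x) = 2*(x^2 + 6*x - 6)/(x^2 + 6)^2; the denominator is positive wherever f is defined, so f'(x) = 0 ⇔ 2*x^2 + 12*x - 12 = 0.
  Factor: 2*x^2 + 12*x - 12 = 2*(x^2 + 6*x - 6); x^2 + 6*x - 6 = 0 has no rational roots; quadratic formula: x = (-6 ± √60)/2.
  ⇒ x = -sqrt(15) - 3 ≈ -6.8730, -3 + sqrt(15) ≈ 0.8730

f''(x) = 4*(-x^3 - 9*x^2 + 18*x + 18)/(x^6 + 18*x^4 + 108*x^2 + 216)
Second-derivative test at each critical point:
  f''(-6.8730) = -0.0055 < 0 → local maximum
  f''(0.8730) = 0.3388 > 0 → local minimum

Critical points: x = -sqrt(15) - 3 ≈ -6.8730 (local maximum); x = -3 + sqrt(15) ≈ 0.8730 (local minimum)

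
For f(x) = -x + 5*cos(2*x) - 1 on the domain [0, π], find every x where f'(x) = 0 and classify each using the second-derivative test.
f'(x) = -10*sin(2*x) - 1

Solve f'(x) = 0 on [0, π]:
  f'(x) = 0 ⇔ sin(2*x) = -1/10, i.e. 2*x = arcsin(-1/10) + 2nπ or 2*x = π − arcsin(-1/10) + 2nπ; keep the solutions lying in [0, π].
  ⇒ x = asin(1/10)/2 + pi/2 ≈ 1.6209, pi - asin(1/10)/2 ≈ 3.0915

f''(x) = -20*cos(2*x)
Second-derivative test at each critical point:
  f''(1.6209) = 19.8997 > 0 → local minimum
  f''(3.0915) = -19.8997 < 0 → local maximum

Critical points: x = asin(1/10)/2 + pi/2 ≈ 1.6209 (local minimum); x = pi - asin(1/10)/2 ≈ 3.0915 (local maximum)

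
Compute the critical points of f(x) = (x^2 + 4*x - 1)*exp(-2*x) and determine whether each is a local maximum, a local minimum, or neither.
f'(x) = 2*(-x^2 - 3*x + 3)*exp(-2*x)

Solve f'(x) = 0:
  f'(x) = (-2*x^2 - 6*x + 6)·exp(-2*x) and exp(-2*x) > 0 for every x, so f'(x) = 0 ⇔ -2*x^2 - 6*x + 6 = 0.
  Factor: -2*x^2 - 6*x + 6 = -2*(x^2 + 3*x - 3); x^2 + 3*x - 3 = 0 has no rational roots; quadratic formula: x = (-3 ± √21)/2.
  ⇒ x = -sqrt(21)/2 - 3/2 ≈ -3.7913, -3/2 + sqrt(21)/2 ≈ 0.7913

f''(x) = 2*(2*x^2 + 4*x - 9)*exp(-2*x)
Second-derivative test at each critical point:
  f''(-3.7913) = 17997.4272 > 0 → local minimum
  f''(0.7913) = -1.8829 < 0 → local maximum

Critical points: x = -sqrt(21)/2 - 3/2 ≈ -3.7913 (local minimum); x = -3/2 + sqrt(21)/2 ≈ 0.7913 (local maximum)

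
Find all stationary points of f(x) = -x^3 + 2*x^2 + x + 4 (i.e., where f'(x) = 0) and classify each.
f'(x) = -3*x^2 + 4*x + 1

Solve f'(x) = 0:
  3*x^2 - 4*x - 1 = 0 has no rational roots; quadratic formula: x = (4 ± √28)/6.
  ⇒ x = 2/3 - sqrt(7)/3 ≈ -0.2153, 2/3 + sqrt(7)/3 ≈ 1.5486

f''(x) = 4 - 6*x
Second-derivative test at each critical point:
  f''(-0.2153) = 5.2915 > 0 → local minimum
  f''(1.5486) = -5.2915 < 0 → local maximum

Critical points: x = 2/3 - sqrt(7)/3 ≈ -0.2153 (local minimum); x = 2/3 + sqrt(7)/3 ≈ 1.5486 (local maximum)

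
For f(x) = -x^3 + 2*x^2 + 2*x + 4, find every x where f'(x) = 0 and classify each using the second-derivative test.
f'(x) = -3*x^2 + 4*x + 2

Solve f'(x) = 0:
  3*x^2 - 4*x - 2 = 0 has no rational roots; quadratic formula: x = (4 ± √40)/6.
  ⇒ x = 2/3 - sqrt(10)/3 ≈ -0.3874, 2/3 + sqrt(10)/3 ≈ 1.7208

f''(x) = 4 - 6*x
Second-derivative test at each critical point:
  f''(-0.3874) = 6.3246 > 0 → local minimum
  f''(1.7208) = -6.3246 < 0 → local maximum

Critical points: x = 2/3 - sqrt(10)/3 ≈ -0.3874 (local minimum); x = 2/3 + sqrt(10)/3 ≈ 1.7208 (local maximum)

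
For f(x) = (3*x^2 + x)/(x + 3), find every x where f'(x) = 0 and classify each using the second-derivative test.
f'(x) = 3*(x^2 + 6*x + 1)/(x^2 + 6*x + 9)

Solve f'(x) = 0:
  f'(x) = 3*(x^2 + 6*x + 1)/(x + 3)^2; the denominator is positive wherever f is defined, so f'(x) = 0 ⇔ 3*x^2 + 18*x + 3 = 0.
  Factor: 3*x^2 + 18*x + 3 = 3*(x^2 + 6*x + 1); x^2 + 6*x + 1 = 0 has no rational roots; quadratic formula: x = (-6 ± √32)/2.
  ⇒ x = -3 - 2*sqrt(2) ≈ -5.8284, -3 + 2*sqrt(2) ≈ -0.1716

f''(x) = 48/(x^3 + 9*x^2 + 27*x + 27)
Second-derivative test at each critical point:
  f''(-5.8284) = -2.1213 < 0 → local maximum
  f''(-0.1716) = 2.1213 > 0 → local minimum

Critical points: x = -3 - 2*sqrt(2) ≈ -5.8284 (local maximum); x = -3 + 2*sqrt(2) ≈ -0.1716 (local minimum)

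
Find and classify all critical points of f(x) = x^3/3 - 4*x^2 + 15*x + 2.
f'(x) = x^2 - 8*x + 15

Solve f'(x) = 0:
  Factor: x^2 - 8*x + 15 = (x - 5)*(x - 3) = 0.
  ⇒ x = 3, 5

f''(x) = 2*x - 8
Second-derivative test at each critical point:
  f''(3) = -2 < 0 → local maximum
  f''(5) = 2 > 0 → local minimum

Critical points: x = 3 (local maximum); x = 5 (local minimum)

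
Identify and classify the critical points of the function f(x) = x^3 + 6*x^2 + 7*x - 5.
f'(x) = 3*x^2 + 12*x + 7

Solve f'(x) = 0:
  3*x^2 + 12*x + 7 = 0 has no rational roots; quadratic formula: x = (-12 ± √60)/6.
  ⇒ x = -2 - sqrt(15)/3 ≈ -3.2910, -2 + sqrt(15)/3 ≈ -0.7090

f''(x) = 6*x + 12
Second-derivative test at each critical point:
  f''(-3.2910) = -7.7460 < 0 → local maximum
  f''(-0.7090) = 7.7460 > 0 → local minimum

Critical points: x = -2 - sqrt(15)/3 ≈ -3.2910 (local maximum); x = -2 + sqrt(15)/3 ≈ -0.7090 (local minimum)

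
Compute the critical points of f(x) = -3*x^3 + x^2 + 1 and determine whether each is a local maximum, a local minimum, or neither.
f'(x) = x*(2 - 9*x)

Solve f'(x) = 0:
  Factor: -9*x^2 + 2*x = -x*(9*x - 2) = 0.
  ⇒ x = 0, 2/9

f''(x) = 2 - 18*x
Second-derivative test at each critical point:
  f''(0) = 2 > 0 → local minimum
  f''(2/9) = -2 < 0 → local maximum

Critical points: x = 0 (local minimum); x = 2/9 (local maximum)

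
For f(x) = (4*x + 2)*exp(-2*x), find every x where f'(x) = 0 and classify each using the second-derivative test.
f'(x) = -8*x*exp(-2*x)

Solve f'(x) = 0:
  f'(x) = (-8*x)·exp(-2*x) and exp(-2*x) > 0 for every x, so f'(x) = 0 ⇔ -8*x = 0.
  -8*x = 0.
  ⇒ x = 0

f''(x) = 8*(2*x - 1)*exp(-2*x)
Second-derivative test at each critical point:
  f''(0) = -8 < 0 → local maximum

Critical points: x = 0 (local maximum)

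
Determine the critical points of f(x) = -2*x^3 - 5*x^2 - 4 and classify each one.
f'(x) = 2*x*(-3*x - 5)

Solve f'(x) = 0:
  Factor: -6*x^2 - 10*x = -2*x*(3*x + 5) = 0.
  ⇒ x = -5/3, 0

f''(x) = -12*x - 10
Second-derivative test at each critical point:
  f''(-5/3) = 10 > 0 → local minimum
  f''(0) = -10 < 0 → local maximum

Critical points: x = -5/3 (local minimum); x = 0 (local maximum)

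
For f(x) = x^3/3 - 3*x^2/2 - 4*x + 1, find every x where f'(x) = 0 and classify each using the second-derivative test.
f'(x) = x^2 - 3*x - 4

Solve f'(x) = 0:
  Factor: x^2 - 3*x - 4 = (x - 4)*(x + 1) = 0.
  ⇒ x = -1, 4

f''(x) = 2*x - 3
Second-derivative test at each critical point:
  f''(-1) = -5 < 0 → local maximum
  f''(4) = 5 > 0 → local minimum

Critical points: x = -1 (local maximum); x = 4 (local minimum)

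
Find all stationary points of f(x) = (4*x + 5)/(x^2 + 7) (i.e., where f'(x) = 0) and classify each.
f'(x) = 2*(-2*x^2 - 5*x + 14)/(x^4 + 14*x^2 + 49)

Solve f'(x) = 0:
  f'(x) = -2*(2*x^2 + 5*x - 14)/(x^2 + 7)^2; the denominator is positive wherever f is defined, so f'(x) = 0 ⇔ -4*x^2 - 10*x + 28 = 0.
  Factor: -4*x^2 - 10*x + 28 = -2*(2*x^2 + 5*x - 14); 2*x^2 + 5*x - 14 = 0 has no rational roots; quadratic formula: x = (-5 ± √137)/4.
  ⇒ x = -sqrt(137)/4 - 5/4 ≈ -4.1762, -5/4 + sqrt(137)/4 ≈ 1.6762

f''(x) = 2*(4*x^2*(4*x + 5) - (12*x + 5)*(x^2 + 7))/(x^2 + 7)^3
Second-derivative test at each critical point:
  f''(-4.1762) = 0.0392 > 0 → local minimum
  f''(1.6762) = -0.2433 < 0 → local maximum

Critical points: x = -sqrt(137)/4 - 5/4 ≈ -4.1762 (local minimum); x = -5/4 + sqrt(137)/4 ≈ 1.6762 (local maximum)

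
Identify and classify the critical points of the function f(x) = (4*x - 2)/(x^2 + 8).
f'(x) = 4*(-x^2 + x + 8)/(x^4 + 16*x^2 + 64)

Solve f'(x) = 0:
  f'(x) = -4*(x^2 - x - 8)/(x^2 + 8)^2; the denominator is positive wherever f is defined, so f'(x) = 0 ⇔ -4*x^2 + 4*x + 32 = 0.
  Factor: -4*x^2 + 4*x + 32 = -4*(x^2 - x - 8); x^2 - x - 8 = 0 has no rational roots; quadratic formula: x = (1 ± √33)/2.
  ⇒ x = 1/2 - sqrt(33)/2 ≈ -2.3723, 1/2 + sqrt(33)/2 ≈ 3.3723

f''(x) = 4*(4*x^2*(2*x - 1) + (1 - 6*x)*(x^2 + 8))/(x^2 + 8)^3
Second-derivative test at each critical point:
  f''(-2.3723) = 0.1237 > 0 → local minimum
  f''(3.3723) = -0.0612 < 0 → local maximum

Critical points: x = 1/2 - sqrt(33)/2 ≈ -2.3723 (local minimum); x = 1/2 + sqrt(33)/2 ≈ 3.3723 (local maximum)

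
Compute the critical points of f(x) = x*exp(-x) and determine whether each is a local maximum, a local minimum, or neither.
f'(x) = (1 - x)*exp(-x)

Solve f'(x) = 0:
  f'(x) = (1 - x)·exp(-x) and exp(-x) > 0 for every x, so f'(x) = 0 ⇔ 1 - x = 0.
  1 - x = 0.
  ⇒ x = 1

f''(x) = (x - 2)*exp(-x)
Second-derivative test at each critical point:
  f''(1) = -0.3679 < 0 → local maximum

Critical points: x = 1 (local maximum)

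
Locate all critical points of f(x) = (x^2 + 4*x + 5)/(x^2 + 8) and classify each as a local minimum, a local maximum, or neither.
f'(x) = 2*(-2*x^2 + 3*x + 16)/(x^4 + 16*x^2 + 64)

Solve f'(x) = 0:
  f'(x) = -2*(2*x^2 - 3*x - 16)/(x^2 + 8)^2; the denominator is positive wherever f is defined, so f'(x) = 0 ⇔ -4*x^2 + 6*x + 32 = 0.
  Factor: -4*x^2 + 6*x + 32 = -2*(2*x^2 - 3*x - 16); 2*x^2 - 3*x - 16 = 0 has no rational roots; quadratic formula: x = (3 ± √137)/4.
  ⇒ x = 3/4 - sqrt(137)/4 ≈ -2.1762, 3/4 + sqrt(137)/4 ≈ 3.6762

f''(x) = 2*(4*x^3 - 9*x^2 - 96*x + 24)/(x^6 + 24*x^4 + 192*x^2 + 512)
Second-derivative test at each critical point:
  f''(-2.1762) = 0.1443 > 0 → local minimum
  f''(3.6762) = -0.0506 < 0 → local maximum

Critical points: x = 3/4 - sqrt(137)/4 ≈ -2.1762 (local minimum); x = 3/4 + sqrt(137)/4 ≈ 3.6762 (local maximum)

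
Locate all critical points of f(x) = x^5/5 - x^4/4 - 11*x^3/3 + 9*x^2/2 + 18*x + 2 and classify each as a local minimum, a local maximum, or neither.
f'(x) = x^4 - x^3 - 11*x^2 + 9*x + 18

Solve f'(x) = 0:
  Factor: x^4 - x^3 - 11*x^2 + 9*x + 18 = (x - 3)*(x - 2)*(x + 1)*(x + 3) = 0.
  ⇒ x = -3, -1, 2, 3

f''(x) = 4*x^3 - 3*x^2 - 22*x + 9
Second-derivative test at each critical point:
  f''(-3) = -60 < 0 → local maximum
  f''(-1) = 24 > 0 → local minimum
  f''(2) = -15 < 0 → local maximum
  f''(3) = 24 > 0 → local minimum

Critical points: x = -3 (local maximum); x = -1 (local minimum); x = 2 (local maximum); x = 3 (local minimum)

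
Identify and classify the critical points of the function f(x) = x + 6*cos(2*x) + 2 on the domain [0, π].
f'(x) = 1 - 12*sin(2*x)

Solve f'(x) = 0 on [0, π]:
  f'(x) = 0 ⇔ sin(2*x) = 1/12, i.e. 2*x = arcsin(1/12) + 2nπ or 2*x = π − arcsin(1/12) + 2nπ; keep the solutions lying in [0, π].
  ⇒ x = asin(1/12)/2 ≈ 0.0417, -asin(1/12)/2 + pi/2 ≈ 1.5291

f''(x) = -24*cos(2*x)
Second-derivative test at each critical point:
  f''(0.0417) = -23.9165 < 0 → local maximum
  f''(1.5291) = 23.9165 > 0 → local minimum

Critical points: x = asin(1/12)/2 ≈ 0.0417 (local maximum); x = -asin(1/12)/2 + pi/2 ≈ 1.5291 (local minimum)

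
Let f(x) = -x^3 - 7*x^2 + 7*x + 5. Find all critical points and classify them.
f'(x) = -3*x^2 - 14*x + 7

Solve f'(x) = 0:
  3*x^2 + 14*x - 7 = 0 has no rational roots; quadratic formula: x = (-14 ± √280)/6.
  ⇒ x = -sqrt(70)/3 - 7/3 ≈ -5.1222, -7/3 + sqrt(70)/3 ≈ 0.4555

f''(x) = -6*x - 14
Second-derivative test at each critical point:
  f''(-5.1222) = 16.7332 > 0 → local minimum
  f''(0.4555) = -16.7332 < 0 → local maximum

Critical points: x = -sqrt(70)/3 - 7/3 ≈ -5.1222 (local minimum); x = -7/3 + sqrt(70)/3 ≈ 0.4555 (local maximum)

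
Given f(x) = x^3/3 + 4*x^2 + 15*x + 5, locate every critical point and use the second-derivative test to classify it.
f'(x) = x^2 + 8*x + 15

Solve f'(x) = 0:
  Factor: x^2 + 8*x + 15 = (x + 3)*(x + 5) = 0.
  ⇒ x = -5, -3

f''(x) = 2*x + 8
Second-derivative test at each critical point:
  f''(-5) = -2 < 0 → local maximum
  f''(-3) = 2 > 0 → local minimum

Critical points: x = -5 (local maximum); x = -3 (local minimum)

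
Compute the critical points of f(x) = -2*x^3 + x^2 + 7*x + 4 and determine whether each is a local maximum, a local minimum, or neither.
f'(x) = -6*x^2 + 2*x + 7

Solve f'(x) = 0:
  6*x^2 - 2*x - 7 = 0 has no rational roots; quadratic formula: x = (2 ± √172)/12.
  ⇒ x = 1/6 - sqrt(43)/6 ≈ -0.9262, 1/6 + sqrt(43)/6 ≈ 1.2596

f''(x) = 2 - 12*x
Second-derivative test at each critical point:
  f''(-0.9262) = 13.1149 > 0 → local minimum
  f''(1.2596) = -13.1149 < 0 → local maximum

Critical points: x = 1/6 - sqrt(43)/6 ≈ -0.9262 (local minimum); x = 1/6 + sqrt(43)/6 ≈ 1.2596 (local maximum)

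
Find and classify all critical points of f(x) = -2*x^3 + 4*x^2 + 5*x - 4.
f'(x) = -6*x^2 + 8*x + 5

Solve f'(x) = 0:
  6*x^2 - 8*x - 5 = 0 has no rational roots; quadratic formula: x = (8 ± √184)/12.
  ⇒ x = 2/3 - sqrt(46)/6 ≈ -0.4637, 2/3 + sqrt(46)/6 ≈ 1.7971

f''(x) = 8 - 12*x
Second-derivative test at each critical point:
  f''(-0.4637) = 13.5647 > 0 → local minimum
  f''(1.7971) = -13.5647 < 0 → local maximum

Critical points: x = 2/3 - sqrt(46)/6 ≈ -0.4637 (local minimum); x = 2/3 + sqrt(46)/6 ≈ 1.7971 (local maximum)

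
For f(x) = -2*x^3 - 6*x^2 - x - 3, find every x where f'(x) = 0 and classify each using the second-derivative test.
f'(x) = -6*x^2 - 12*x - 1

Solve f'(x) = 0:
  6*x^2 + 12*x + 1 = 0 has no rational roots; quadratic formula: x = (-12 ± √120)/12.
  ⇒ x = -1 - sqrt(30)/6 ≈ -1.9129, -1 + sqrt(30)/6 ≈ -0.0871

f''(x) = -12*x - 12
Second-derivative test at each critical point:
  f''(-1.9129) = 10.9545 > 0 → local minimum
  f''(-0.0871) = -10.9545 < 0 → local maximum

Critical points: x = -1 - sqrt(30)/6 ≈ -1.9129 (local minimum); x = -1 + sqrt(30)/6 ≈ -0.0871 (local maximum)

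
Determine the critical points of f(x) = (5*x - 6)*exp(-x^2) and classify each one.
f'(x) = (-2*x*(5*x - 6) + 5)*exp(-x^2)

Solve f'(x) = 0:
  f'(x) = (-10*x^2 + 12*x + 5)·exp(-x^2) and exp(-x^2) > 0 for every x, so f'(x) = 0 ⇔ -10*x^2 + 12*x + 5 = 0.
  10*x^2 - 12*x - 5 = 0 has no rational roots; quadratic formula: x = (12 ± √344)/20.
  ⇒ x = 3/5 - sqrt(86)/10 ≈ -0.3274, 3/5 + sqrt(86)/10 ≈ 1.5274

f''(x) = 2*(2*x^2*(5*x - 6) - 15*x + 6)*exp(-x^2)
Second-derivative test at each critical point:
  f''(-0.3274) = 16.6624 > 0 → local minimum
  f''(1.5274) = -1.7995 < 0 → local maximum

Critical points: x = 3/5 - sqrt(86)/10 ≈ -0.3274 (local minimum); x = 3/5 + sqrt(86)/10 ≈ 1.5274 (local maximum)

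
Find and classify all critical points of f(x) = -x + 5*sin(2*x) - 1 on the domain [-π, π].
f'(x) = 10*cos(2*x) - 1

Solve f'(x) = 0 on [-π, π]:
  f'(x) = 0 ⇔ cos(2*x) = 1/10, i.e. 2*x = ±arccos(1/10) + 2nπ; keep the solutions lying in [-π, π].
  ⇒ x = -pi + acos(1/10)/2 ≈ -2.4063, -acos(1/10)/2 ≈ -0.7353, acos(1/10)/2 ≈ 0.7353, pi - acos(1/10)/2 ≈ 2.4063

f''(x) = -20*sin(2*x)
Second-derivative test at each critical point:
  f''(-2.4063) = -19.8997 < 0 → local maximum
  f''(-0.7353) = 19.8997 > 0 → local minimum
  f''(0.7353) = -19.8997 < 0 → local maximum
  f''(2.4063) = 19.8997 > 0 → local minimum

Critical points: x = -pi + acos(1/10)/2 ≈ -2.4063 (local maximum); x = -acos(1/10)/2 ≈ -0.7353 (local minimum); x = acos(1/10)/2 ≈ 0.7353 (local maximum); x = pi - acos(1/10)/2 ≈ 2.4063 (local minimum)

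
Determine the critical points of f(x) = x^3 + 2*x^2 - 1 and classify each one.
f'(x) = x*(3*x + 4)

Solve f'(x) = 0:
  Factor: 3*x^2 + 4*x = x*(3*x + 4) = 0.
  ⇒ x = -4/3, 0

f''(x) = 6*x + 4
Second-derivative test at each critical point:
  f''(-4/3) = -4 < 0 → local maximum
  f''(0) = 4 > 0 → local minimum

Critical points: x = -4/3 (local maximum); x = 0 (local minimum)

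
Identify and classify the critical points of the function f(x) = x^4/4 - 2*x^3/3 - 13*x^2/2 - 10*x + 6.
f'(x) = x^3 - 2*x^2 - 13*x - 10

Solve f'(x) = 0:
  Factor: x^3 - 2*x^2 - 13*x - 10 = (x - 5)*(x + 1)*(x + 2) = 0.
  ⇒ x = -2, -1, 5

f''(x) = 3*x^2 - 4*x - 13
Second-derivative test at each critical point:
  f''(-2) = 7 > 0 → local minimum
  f''(-1) = -6 < 0 → local maximum
  f''(5) = 42 > 0 → local minimum

Critical points: x = -2 (local minimum); x = -1 (local maximum); x = 5 (local minimum)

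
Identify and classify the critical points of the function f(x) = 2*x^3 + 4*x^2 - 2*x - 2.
f'(x) = 6*x^2 + 8*x - 2

Solve f'(x) = 0:
  Factor: 6*x^2 + 8*x - 2 = 2*(3*x^2 + 4*x - 1); 3*x^2 + 4*x - 1 = 0 has no rational roots; quadratic formula: x = (-4 ± √28)/6.
  ⇒ x = -sqrt(7)/3 - 2/3 ≈ -1.5486, -2/3 + sqrt(7)/3 ≈ 0.2153

f''(x) = 12*x + 8
Second-derivative test at each critical point:
  f''(-1.5486) = -10.5830 < 0 → local maximum
  f''(0.2153) = 10.5830 > 0 → local minimum

Critical points: x = -sqrt(7)/3 - 2/3 ≈ -1.5486 (local maximum); x = -2/3 + sqrt(7)/3 ≈ 0.2153 (local minimum)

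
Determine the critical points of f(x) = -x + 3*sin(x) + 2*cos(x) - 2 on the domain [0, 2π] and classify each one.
f'(x) = -2*sin(x) + 3*cos(x) - 1

Solve f'(x) = 0 on [0, 2π]:
  f'(x) = 0 ⇔ -2*sin(x) + 3*cos(x) = 1. Write the left side as R·cos(x + φ) with R = √(3² + 2²) = sqrt(13), cos φ = 3*sqrt(13)/13, sin φ = 2*sqrt(13)/13; then cos(x + φ) = sqrt(13)/13. Solve for x and keep the solutions lying in [0, 2π].
  ⇒ x = atan((-2 + 6*sqrt(3))/(3 + 4*sqrt(3))) ≈ 0.7018, atan((-6*sqrt(3) - 2)/(3 - 4*sqrt(3))) + pi ≈ 4.4054

f''(x) = -3*sin(x) - 2*cos(x)
Second-derivative test at each critical point:
  f''(0.7018) = -3.4641 < 0 → local maximum
  f''(4.4054) = 3.4641 > 0 → local minimum

Critical points: x = atan((-2 + 6*sqrt(3))/(3 + 4*sqrt(3))) ≈ 0.7018 (local maximum); x = atan((-6*sqrt(3) - 2)/(3 - 4*sqrt(3))) + pi ≈ 4.4054 (local minimum)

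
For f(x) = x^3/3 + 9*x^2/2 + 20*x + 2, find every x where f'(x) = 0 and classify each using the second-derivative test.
f'(x) = x^2 + 9*x + 20

Solve f'(x) = 0:
  Factor: x^2 + 9*x + 20 = (x + 4)*(x + 5) = 0.
  ⇒ x = -5, -4

f''(x) = 2*x + 9
Second-derivative test at each critical point:
  f''(-5) = -1 < 0 → local maximum
  f''(-4) = 1 > 0 → local minimum

Critical points: x = -5 (local maximum); x = -4 (local minimum)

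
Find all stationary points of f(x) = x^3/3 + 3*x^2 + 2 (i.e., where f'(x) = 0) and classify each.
f'(x) = x*(x + 6)

Solve f'(x) = 0:
  Factor: x^2 + 6*x = x*(x + 6) = 0.
  ⇒ x = -6, 0

f''(x) = 2*x + 6
Second-derivative test at each critical point:
  f''(-6) = -6 < 0 → local maximum
  f''(0) = 6 > 0 → local minimum

Critical points: x = -6 (local maximum); x = 0 (local minimum)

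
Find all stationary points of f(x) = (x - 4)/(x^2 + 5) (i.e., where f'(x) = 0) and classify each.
f'(x) = (x^2 - 2*x*(x - 4) + 5)/(x^2 + 5)^2

Solve f'(x) = 0:
  f'(x) = -(x^2 - 8*x - 5)/(x^2 + 5)^2; the denominator is positive wherever f is defined, so f'(x) = 0 ⇔ -x^2 + 8*x + 5 = 0.
  x^2 - 8*x - 5 = 0 has no rational roots; quadratic formula: x = (8 ± √84)/2.
  ⇒ x = 4 - sqrt(21) ≈ -0.5826, 4 + sqrt(21) ≈ 8.5826

f''(x) = 2*(4*x^2*(x - 4) + (4 - 3*x)*(x^2 + 5))/(x^2 + 5)^3
Second-derivative test at each critical point:
  f''(-0.5826) = 0.3215 > 0 → local minimum
  f''(8.5826) = -0.0015 < 0 → local maximum

Critical points: x = 4 - sqrt(21) ≈ -0.5826 (local minimum); x = 4 + sqrt(21) ≈ 8.5826 (local maximum)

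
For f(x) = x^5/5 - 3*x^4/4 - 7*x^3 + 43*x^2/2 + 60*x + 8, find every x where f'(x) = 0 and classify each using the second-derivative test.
f'(x) = x^4 - 3*x^3 - 21*x^2 + 43*x + 60

Solve f'(x) = 0:
  Factor: x^4 - 3*x^3 - 21*x^2 + 43*x + 60 = (x - 5)*(x - 3)*(x + 1)*(x + 4) = 0.
  ⇒ x = -4, -1, 3, 5

f''(x) = 4*x^3 - 9*x^2 - 42*x + 43
Second-derivative test at each critical point:
  f''(-4) = -189 < 0 → local maximum
  f''(-1) = 72 > 0 → local minimum
  f''(3) = -56 < 0 → local maximum
  f''(5) = 108 > 0 → local minimum

Critical points: x = -4 (local maximum); x = -1 (local minimum); x = 3 (local maximum); x = 5 (local minimum)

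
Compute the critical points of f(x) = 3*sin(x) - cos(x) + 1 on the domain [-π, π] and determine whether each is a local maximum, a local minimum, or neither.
f'(x) = sin(x) + 3*cos(x)

Solve f'(x) = 0 on [-π, π]:
  f'(x) = 0 ⇔ 3*cos(x) = -sin(x) ⇔ tan(x) = -3, i.e. x = arctan(-3) + nπ; keep the solutions lying in [-π, π].
  ⇒ x = -atan(3) ≈ -1.2490, pi - atan(3) ≈ 1.8925

f''(x) = -3*sin(x) + cos(x)
Second-derivative test at each critical point:
  f''(-1.2490) = 3.1623 > 0 → local minimum
  f''(1.8925) = -3.1623 < 0 → local maximum

Critical points: x = -atan(3) ≈ -1.2490 (local minimum); x = pi - atan(3) ≈ 1.8925 (local maximum)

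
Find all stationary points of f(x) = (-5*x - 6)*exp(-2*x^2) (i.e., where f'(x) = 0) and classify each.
f'(x) = (4*x*(5*x + 6) - 5)*exp(-2*x^2)

Solve f'(x) = 0:
  f'(x) = (20*x^2 + 24*x - 5)·exp(-2*x^2) and exp(-2*x^2) > 0 for every x, so f'(x) = 0 ⇔ 20*x^2 + 24*x - 5 = 0.
  20*x^2 + 24*x - 5 = 0 has no rational roots; quadratic formula: x = (-24 ± √976)/40.
  ⇒ x = -sqrt(61)/10 - 3/5 ≈ -1.3810, -3/5 + sqrt(61)/10 ≈ 0.1810

f''(x) = 4*(-20*x^3 - 24*x^2 + 15*x + 6)*exp(-2*x^2)
Second-derivative test at each critical point:
  f''(-1.3810) = -0.6889 < 0 → local maximum
  f''(0.1810) = 29.2591 > 0 → local minimum

Critical points: x = -sqrt(61)/10 - 3/5 ≈ -1.3810 (local maximum); x = -3/5 + sqrt(61)/10 ≈ 0.1810 (local minimum)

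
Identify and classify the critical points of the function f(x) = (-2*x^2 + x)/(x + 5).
f'(x) = (-2*x^2 - 20*x + 5)/(x^2 + 10*x + 25)

Solve f'(x) = 0:
  f'(x) = -(2*x^2 + 20*x - 5)/(x + 5)^2; the denominator is positive wherever f is defined, so f'(x) = 0 ⇔ -2*x^2 - 20*x + 5 = 0.
  2*x^2 + 20*x - 5 = 0 has no rational roots; quadratic formula: x = (-20 ± √440)/4.
  ⇒ x = -sqrt(110)/2 - 5 ≈ -10.2440, -5 + sqrt(110)/2 ≈ 0.2440

f''(x) = -110/(x^3 + 15*x^2 + 75*x + 125)
Second-derivative test at each critical point:
  f''(-10.2440) = 0.7628 > 0 → local minimum
  f''(0.2440) = -0.7628 < 0 → local maximum

Critical points: x = -sqrt(110)/2 - 5 ≈ -10.2440 (local minimum); x = -5 + sqrt(110)/2 ≈ 0.2440 (local maximum)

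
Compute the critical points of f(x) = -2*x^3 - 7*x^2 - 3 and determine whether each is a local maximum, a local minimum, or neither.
f'(x) = 2*x*(-3*x - 7)

Solve f'(x) = 0:
  Factor: -6*x^2 - 14*x = -2*x*(3*x + 7) = 0.
  ⇒ x = -7/3, 0

f''(x) = -12*x - 14
Second-derivative test at each critical point:
  f''(-7/3) = 14 > 0 → local minimum
  f''(0) = -14 < 0 → local maximum

Critical points: x = -7/3 (local minimum); x = 0 (local maximum)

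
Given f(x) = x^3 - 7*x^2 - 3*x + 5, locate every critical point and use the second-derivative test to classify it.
f'(x) = 3*x^2 - 14*x - 3

Solve f'(x) = 0:
  3*x^2 - 14*x - 3 = 0 has no rational roots; quadratic formula: x = (14 ± √232)/6.
  ⇒ x = 7/3 - sqrt(58)/3 ≈ -0.2053, 7/3 + sqrt(58)/3 ≈ 4.8719

f''(x) = 6*x - 14
Second-derivative test at each critical point:
  f''(-0.2053) = -15.2315 < 0 → local maximum
  f''(4.8719) = 15.2315 > 0 → local minimum

Critical points: x = 7/3 - sqrt(58)/3 ≈ -0.2053 (local maximum); x = 7/3 + sqrt(58)/3 ≈ 4.8719 (local minimum)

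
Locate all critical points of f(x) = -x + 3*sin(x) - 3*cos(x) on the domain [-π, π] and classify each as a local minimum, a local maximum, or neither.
f'(x) = 3*sqrt(2)*sin(x + pi/4) - 1

Solve f'(x) = 0 on [-π, π]:
  f'(x) = 0 ⇔ 3*sin(x) + 3*cos(x) = 1. Write the left side as R·cos(x + φ) with R = √(3² + (-3)²) = 3*sqrt(2), cos φ = sqrt(2)/2, sin φ = -sqrt(2)/2; then cos(x + φ) = sqrt(2)/6. Solve for x and keep the solutions lying in [-π, π].
  ⇒ x = atan((1 - sqrt(17))/(1 + sqrt(17))) ≈ -0.5475, atan((1 + sqrt(17))/(1 - sqrt(17))) + pi ≈ 2.1183

f''(x) = 3*sqrt(2)*cos(x + pi/4)
Second-derivative test at each critical point:
  f''(-0.5475) = 4.1231 > 0 → local minimum
  f''(2.1183) = -4.1231 < 0 → local maximum

Critical points: x = atan((1 - sqrt(17))/(1 + sqrt(17))) ≈ -0.5475 (local minimum); x = atan((1 + sqrt(17))/(1 - sqrt(17))) + pi ≈ 2.1183 (local maximum)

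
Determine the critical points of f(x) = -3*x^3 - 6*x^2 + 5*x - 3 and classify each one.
f'(x) = -9*x^2 - 12*x + 5

Solve f'(x) = 0:
  Factor: -9*x^2 - 12*x + 5 = -(3*x - 1)*(3*x + 5) = 0.
  ⇒ x = -5/3, 1/3

f''(x) = -18*x - 12
Second-derivative test at each critical point:
  f''(-5/3) = 18 > 0 → local minimum
  f''(1/3) = -18 < 0 → local maximum

Critical points: x = -5/3 (local minimum); x = 1/3 (local maximum)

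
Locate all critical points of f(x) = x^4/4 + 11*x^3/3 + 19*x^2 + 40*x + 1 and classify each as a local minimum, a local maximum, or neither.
f'(x) = x^3 + 11*x^2 + 38*x + 40

Solve f'(x) = 0:
  Factor: x^3 + 11*x^2 + 38*x + 40 = (x + 2)*(x + 4)*(x + 5) = 0.
  ⇒ x = -5, -4, -2

f''(x) = 3*x^2 + 22*x + 38
Second-derivative test at each critical point:
  f''(-5) = 3 > 0 → local minimum
  f''(-4) = -2 < 0 → local maximum
  f''(-2) = 6 > 0 → local minimum

Critical points: x = -5 (local minimum); x = -4 (local maximum); x = -2 (local minimum)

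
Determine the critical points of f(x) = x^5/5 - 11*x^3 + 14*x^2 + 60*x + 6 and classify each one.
f'(x) = x^4 - 33*x^2 + 28*x + 60

Solve f'(x) = 0:
  Factor: x^4 - 33*x^2 + 28*x + 60 = (x - 5)*(x - 2)*(x + 1)*(x + 6) = 0.
  ⇒ x = -6, -1, 2, 5

f''(x) = 4*x^3 - 66*x + 28
Second-derivative test at each critical point:
  f''(-6) = -440 < 0 → local maximum
  f''(-1) = 90 > 0 → local minimum
  f''(2) = -72 < 0 → local maximum
  f''(5) = 198 > 0 → local minimum

Critical points: x = -6 (local maximum); x = -1 (local minimum); x = 2 (local maximum); x = 5 (local minimum)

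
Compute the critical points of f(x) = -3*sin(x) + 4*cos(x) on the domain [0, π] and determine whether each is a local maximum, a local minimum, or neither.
f'(x) = -4*sin(x) - 3*cos(x)

Solve f'(x) = 0 on [0, π]:
  f'(x) = 0 ⇔ -3*cos(x) = 4*sin(x) ⇔ tan(x) = -3/4, i.e. x = arctan(-3/4) + nπ; keep the solutions lying in [0, π].
  ⇒ x = pi - atan(3/4) ≈ 2.4981

f''(x) = 3*sin(x) - 4*cos(x)
Second-derivative test at each critical point:
  f''(2.4981) = 5 > 0 → local minimum

Critical points: x = pi - atan(3/4) ≈ 2.4981 (local minimum)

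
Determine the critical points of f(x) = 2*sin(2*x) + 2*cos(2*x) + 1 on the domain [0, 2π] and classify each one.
f'(x) = 4*sqrt(2)*cos(2*x + pi/4)

Solve f'(x) = 0 on [0, 2π]:
  f'(x) = 0 ⇔ 2*cos(2*x) = 2*sin(2*x) ⇔ tan(2*x) = 1, i.e. 2*x = arctan(1) + nπ; keep the solutions lying in [0, 2π].
  ⇒ x = pi/8 ≈ 0.3927, 5*pi/8 ≈ 1.9635, 9*pi/8 ≈ 3.5343, 13*pi/8 ≈ 5.1051

f''(x) = -8*sqrt(2)*sin(2*x + pi/4)
Second-derivative test at each critical point:
  f''(0.3927) = -11.3137 < 0 → local maximum
  f''(1.9635) = 11.3137 > 0 → local minimum
  f''(3.5343) = -11.3137 < 0 → local maximum
  f''(5.1051) = 11.3137 > 0 → local minimum

Critical points: x = pi/8 ≈ 0.3927 (local maximum); x = 5*pi/8 ≈ 1.9635 (local minimum); x = 9*pi/8 ≈ 3.5343 (local maximum); x = 13*pi/8 ≈ 5.1051 (local minimum)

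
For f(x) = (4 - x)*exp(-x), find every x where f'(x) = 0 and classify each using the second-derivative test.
f'(x) = (x - 5)*exp(-x)

Solve f'(x) = 0:
  f'(x) = (x - 5)·exp(-x) and exp(-x) > 0 for every x, so f'(x) = 0 ⇔ x - 5 = 0.
  x - 5 = 0.
  ⇒ x = 5

f''(x) = (6 - x)*exp(-x)
Second-derivative test at each critical point:
  f''(5) = 0.0067 > 0 → local minimum

Critical points: x = 5 (local minimum)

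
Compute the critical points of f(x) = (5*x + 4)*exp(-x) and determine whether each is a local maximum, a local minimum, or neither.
f'(x) = (1 - 5*x)*exp(-x)

Solve f'(x) = 0:
  f'(x) = (1 - 5*x)·exp(-x) and exp(-x) > 0 for every x, so f'(x) = 0 ⇔ 1 - 5*x = 0.
  1 - 5*x = 0.
  ⇒ x = 1/5

f''(x) = (5*x - 6)*exp(-x)
Second-derivative test at each critical point:
  f''(1/5) = -4.0937 < 0 → local maximum

Critical points: x = 1/5 (local maximum)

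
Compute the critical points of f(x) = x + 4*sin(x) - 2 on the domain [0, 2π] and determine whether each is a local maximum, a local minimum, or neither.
f'(x) = 4*cos(x) + 1

Solve f'(x) = 0 on [0, 2π]:
  f'(x) = 0 ⇔ cos(x) = -1/4, i.e. x = ±arccos(-1/4) + 2nπ; keep the solutions lying in [0, 2π].
  ⇒ x = acos(-1/4) ≈ 1.8235, -acos(-1/4) + 2*pi ≈ 4.4597

f''(x) = -4*sin(x)
Second-derivative test at each critical point:
  f''(1.8235) = -3.8730 < 0 → local maximum
  f''(4.4597) = 3.8730 > 0 → local minimum

Critical points: x = acos(-1/4) ≈ 1.8235 (local maximum); x = -acos(-1/4) + 2*pi ≈ 4.4597 (local minimum)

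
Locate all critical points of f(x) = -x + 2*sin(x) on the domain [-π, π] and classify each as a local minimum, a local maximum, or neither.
f'(x) = 2*cos(x) - 1

Solve f'(x) = 0 on [-π, π]:
  f'(x) = 0 ⇔ cos(x) = 1/2, i.e. x = ±arccos(1/2) + 2nπ; keep the solutions lying in [-π, π].
  ⇒ x = -pi/3 ≈ -1.0472, pi/3 ≈ 1.0472

f''(x) = -2*sin(x)
Second-derivative test at each critical point:
  f''(-1.0472) = 1.7321 > 0 → local minimum
  f''(1.0472) = -1.7321 < 0 → local maximum

Critical points: x = -pi/3 ≈ -1.0472 (local minimum); x = pi/3 ≈ 1.0472 (local maximum)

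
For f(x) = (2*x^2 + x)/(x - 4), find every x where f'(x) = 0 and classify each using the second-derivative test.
f'(x) = 2*(x^2 - 8*x - 2)/(x^2 - 8*x + 16)

Solve f'(x) = 0:
  f'(x) = 2*(x^2 - 8*x - 2)/(x - 4)^2; the denominator is positive wherever f is defined, so f'(x) = 0 ⇔ 2*x^2 - 16*x - 4 = 0.
  Factor: 2*x^2 - 16*x - 4 = 2*(x^2 - 8*x - 2); x^2 - 8*x - 2 = 0 has no rational roots; quadratic formula: x = (8 ± √72)/2.
  ⇒ x = 4 - 3*sqrt(2) ≈ -0.2426, 4 + 3*sqrt(2) ≈ 8.2426

f''(x) = 72/(x^3 - 12*x^2 + 48*x - 64)
Second-derivative test at each critical point:
  f''(-0.2426) = -0.9428 < 0 → local maximum
  f''(8.2426) = 0.9428 > 0 → local minimum

Critical points: x = 4 - 3*sqrt(2) ≈ -0.2426 (local maximum); x = 4 + 3*sqrt(2) ≈ 8.2426 (local minimum)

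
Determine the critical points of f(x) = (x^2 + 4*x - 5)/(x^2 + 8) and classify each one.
f'(x) = 2*(-2*x^2 + 13*x + 16)/(x^4 + 16*x^2 + 64)

Solve f'(x) = 0:
  f'(x) = -2*(2*x^2 - 13*x - 16)/(x^2 + 8)^2; the denominator is positive wherever f is defined, so f'(x) = 0 ⇔ -4*x^2 + 26*x + 32 = 0.
  Factor: -4*x^2 + 26*x + 32 = -2*(2*x^2 - 13*x - 16); 2*x^2 - 13*x - 16 = 0 has no rational roots; quadratic formula: x = (13 ± √297)/4.
  ⇒ x = 13/4 - 3*sqrt(33)/4 ≈ -1.0584, 13/4 + 3*sqrt(33)/4 ≈ 7.5584

f''(x) = 2*(4*x^3 - 39*x^2 - 96*x + 104)/(x^6 + 24*x^4 + 192*x^2 + 512)
Second-derivative test at each critical point:
  f''(-1.0584) = 0.4144 > 0 → local minimum
  f''(7.5584) = -0.0081 < 0 → local maximum

Critical points: x = 13/4 - 3*sqrt(33)/4 ≈ -1.0584 (local minimum); x = 13/4 + 3*sqrt(33)/4 ≈ 7.5584 (local maximum)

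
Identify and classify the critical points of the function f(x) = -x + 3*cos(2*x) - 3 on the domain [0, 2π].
f'(x) = -6*sin(2*x) - 1

Solve f'(x) = 0 on [0, 2π]:
  f'(x) = 0 ⇔ sin(2*x) = -1/6, i.e. 2*x = arcsin(-1/6) + 2nπ or 2*x = π − arcsin(-1/6) + 2nπ; keep the solutions lying in [0, 2π].
  ⇒ x = asin(1/6)/2 + pi/2 ≈ 1.6545, pi - asin(1/6)/2 ≈ 3.0579, asin(1/6)/2 + 3*pi/2 ≈ 4.7961, -asin(1/6)/2 + 2*pi ≈ 6.1995

f''(x) = -12*cos(2*x)
Second-derivative test at each critical point:
  f''(1.6545) = 11.8322 > 0 → local minimum
  f''(3.0579) = -11.8322 < 0 → local maximum
  f''(4.7961) = 11.8322 > 0 → local minimum
  f''(6.1995) = -11.8322 < 0 → local maximum

Critical points: x = asin(1/6)/2 + pi/2 ≈ 1.6545 (local minimum); x = pi - asin(1/6)/2 ≈ 3.0579 (local maximum); x = asin(1/6)/2 + 3*pi/2 ≈ 4.7961 (local minimum); x = -asin(1/6)/2 + 2*pi ≈ 6.1995 (local maximum)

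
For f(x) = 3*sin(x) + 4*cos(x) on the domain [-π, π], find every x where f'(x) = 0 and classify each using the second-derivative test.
f'(x) = -4*sin(x) + 3*cos(x)

Solve f'(x) = 0 on [-π, π]:
  f'(x) = 0 ⇔ 3*cos(x) = 4*sin(x) ⇔ tan(x) = 3/4, i.e. x = arctan(3/4) + nπ; keep the solutions lying in [-π, π].
  ⇒ x = -pi + atan(3/4) ≈ -2.4981, atan(3/4) ≈ 0.6435

f''(x) = -3*sin(x) - 4*cos(x)
Second-derivative test at each critical point:
  f''(-2.4981) = 5 > 0 → local minimum
  f''(0.6435) = -5 < 0 → local maximum

Critical points: x = -pi + atan(3/4) ≈ -2.4981 (local minimum); x = atan(3/4) ≈ 0.6435 (local maximum)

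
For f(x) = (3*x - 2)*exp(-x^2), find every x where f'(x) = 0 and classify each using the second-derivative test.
f'(x) = (-2*x*(3*x - 2) + 3)*exp(-x^2)

Solve f'(x) = 0:
  f'(x) = (-6*x^2 + 4*x + 3)·exp(-x^2) and exp(-x^2) > 0 for every x, so f'(x) = 0 ⇔ -6*x^2 + 4*x + 3 = 0.
  6*x^2 - 4*x - 3 = 0 has no rational roots; quadratic formula: x = (4 ± √88)/12.
  ⇒ x = 1/3 - sqrt(22)/6 ≈ -0.4484, 1/3 + sqrt(22)/6 ≈ 1.1151

f''(x) = 2*(2*x^2*(3*x - 2) - 9*x + 2)*exp(-x^2)
Second-derivative test at each critical point:
  f''(-0.4484) = 7.6722 > 0 → local minimum
  f''(1.1151) = -2.7055 < 0 → local maximum

Critical points: x = 1/3 - sqrt(22)/6 ≈ -0.4484 (local minimum); x = 1/3 + sqrt(22)/6 ≈ 1.1151 (local maximum)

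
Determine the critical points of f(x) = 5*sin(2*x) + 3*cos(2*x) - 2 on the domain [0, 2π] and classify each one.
f'(x) = -6*sin(2*x) + 10*cos(2*x)

Solve f'(x) = 0 on [0, 2π]:
  f'(x) = 0 ⇔ 5*cos(2*x) = 3*sin(2*x) ⇔ tan(2*x) = 5/3, i.e. 2*x = arctan(5/3) + nπ; keep the solutions lying in [0, 2π].
  ⇒ x = atan(5/3)/2 ≈ 0.5152, atan(5/3)/2 + pi/2 ≈ 2.0860, atan(5/3)/2 + pi ≈ 3.6568, atan(5/3)/2 + 3*pi/2 ≈ 5.2276

f''(x) = -20*sin(2*x) - 12*cos(2*x)
Second-derivative test at each critical point:
  f''(0.5152) = -23.3238 < 0 → local maximum
  f''(2.0860) = 23.3238 > 0 → local minimum
  f''(3.6568) = -23.3238 < 0 → local maximum
  f''(5.2276) = 23.3238 > 0 → local minimum

Critical points: x = atan(5/3)/2 ≈ 0.5152 (local maximum); x = atan(5/3)/2 + pi/2 ≈ 2.0860 (local minimum); x = atan(5/3)/2 + pi ≈ 3.6568 (local maximum); x = atan(5/3)/2 + 3*pi/2 ≈ 5.2276 (local minimum)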